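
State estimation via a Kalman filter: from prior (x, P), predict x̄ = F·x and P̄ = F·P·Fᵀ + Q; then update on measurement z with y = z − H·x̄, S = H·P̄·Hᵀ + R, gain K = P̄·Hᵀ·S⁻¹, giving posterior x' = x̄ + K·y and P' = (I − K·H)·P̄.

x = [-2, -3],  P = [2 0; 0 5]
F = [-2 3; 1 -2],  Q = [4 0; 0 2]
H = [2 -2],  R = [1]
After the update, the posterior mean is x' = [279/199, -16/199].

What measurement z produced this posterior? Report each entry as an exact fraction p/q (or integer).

x̄ = F·x = [-5, 4]
P̄ = F·P·Fᵀ + Q = [57 -34; -34 24]
S = H·P̄·Hᵀ + R = [597]
K = P̄·Hᵀ·S⁻¹ = [182/597; -116/597]
x' − x̄ = [1274/199, -812/199] = K·y
y = (KᵀK)⁻¹·Kᵀ·(x' − x̄) = [21]
z = y + H·x̄ = [21] + [-18] = [3]

z = [3]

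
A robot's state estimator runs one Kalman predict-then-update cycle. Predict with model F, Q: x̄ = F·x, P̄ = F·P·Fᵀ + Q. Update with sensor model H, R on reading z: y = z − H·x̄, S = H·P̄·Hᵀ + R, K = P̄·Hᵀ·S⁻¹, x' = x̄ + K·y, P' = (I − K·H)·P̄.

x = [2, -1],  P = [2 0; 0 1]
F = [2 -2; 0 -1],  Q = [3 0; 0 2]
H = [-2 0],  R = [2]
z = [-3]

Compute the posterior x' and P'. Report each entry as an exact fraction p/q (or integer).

x̄ = F·x = [6, 1]
P̄ = F·P·Fᵀ + Q = [15 2; 2 3]
y = z − H·x̄ = [9]
S = H·P̄·Hᵀ + R = [62]
K = P̄·Hᵀ·S⁻¹ = [-15/31; -2/31]
x' = x̄ + K·y = [51/31, 13/31]
P' = (I − K·H)·P̄ = [15/31 2/31; 2/31 85/31]

x' = [51/31, 13/31]
P' = [15/31 2/31; 2/31 85/31]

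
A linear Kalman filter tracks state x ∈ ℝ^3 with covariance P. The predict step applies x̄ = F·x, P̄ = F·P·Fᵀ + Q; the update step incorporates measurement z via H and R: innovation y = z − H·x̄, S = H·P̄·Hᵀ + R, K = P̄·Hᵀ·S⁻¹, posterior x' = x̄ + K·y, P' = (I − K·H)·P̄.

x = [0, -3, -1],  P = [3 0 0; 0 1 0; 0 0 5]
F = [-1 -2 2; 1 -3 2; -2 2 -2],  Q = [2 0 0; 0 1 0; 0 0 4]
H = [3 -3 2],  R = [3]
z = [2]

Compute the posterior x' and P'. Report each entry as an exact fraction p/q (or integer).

x' = [82/25, 81/25, 22/25]
P' = [13451/475 9233/475 -6354/475; 9233/475 6839/475 -3732/475; -6354/475 -3732/475 4116/475]

x̄ = F·x = [4, 7, -4]
P̄ = F·P·Fᵀ + Q = [29 23 -18; 23 33 -32; -18 -32 40]
y = z − H·x̄ = [19]
S = H·P̄·Hᵀ + R = [475]
K = P̄·Hᵀ·S⁻¹ = [-18/475; -94/475; 122/475]
x' = x̄ + K·y = [82/25, 81/25, 22/25]
P' = (I − K·H)·P̄ = [13451/475 9233/475 -6354/475; 9233/475 6839/475 -3732/475; -6354/475 -3732/475 4116/475]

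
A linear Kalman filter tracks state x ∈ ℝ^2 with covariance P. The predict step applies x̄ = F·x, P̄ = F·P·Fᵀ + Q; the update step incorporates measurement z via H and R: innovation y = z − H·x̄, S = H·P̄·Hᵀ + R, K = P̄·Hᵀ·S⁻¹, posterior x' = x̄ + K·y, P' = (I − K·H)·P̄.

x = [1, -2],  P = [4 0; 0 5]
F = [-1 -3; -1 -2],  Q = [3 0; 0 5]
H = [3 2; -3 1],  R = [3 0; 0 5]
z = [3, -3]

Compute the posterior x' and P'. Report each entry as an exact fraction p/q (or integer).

x̄ = F·x = [5, 3]
P̄ = F·P·Fᵀ + Q = [52 34; 34 29]
y = z − H·x̄ = [-18, 9]
S = H·P̄·Hᵀ + R = [995 -512; -512 298]
K = P̄·Hᵀ·S⁻¹ = [2144/17183 -3351/17183; 5152/17183 9285/34366]
x' = x̄ + K·y = [17164/17183, 1191/34366]
P' = (I − K·H)·P̄ = [4438/17183 -3441/17183; -3441/17183 25779/34366]

x' = [17164/17183, 1191/34366]
P' = [4438/17183 -3441/17183; -3441/17183 25779/34366]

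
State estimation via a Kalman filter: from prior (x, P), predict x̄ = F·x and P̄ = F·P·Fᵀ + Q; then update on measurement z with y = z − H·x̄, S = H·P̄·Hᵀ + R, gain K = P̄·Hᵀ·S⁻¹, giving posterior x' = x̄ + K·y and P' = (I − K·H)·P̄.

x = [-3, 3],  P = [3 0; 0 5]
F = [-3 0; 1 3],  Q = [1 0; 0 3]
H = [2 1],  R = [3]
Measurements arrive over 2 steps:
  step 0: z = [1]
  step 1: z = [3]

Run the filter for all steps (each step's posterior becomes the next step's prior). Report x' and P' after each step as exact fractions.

step 0: x' = [89/130, 21/130], P' = [1431/130 -2721/130; -2721/130 5541/130]
step 1: x' = [-10255/24082, 323488/84287], P' = [62907/24082 -53004/12041; -53004/12041 855690/84287]

step 0: x̄ = F·x = [9, 6]
step 0: P̄ = F·P·Fᵀ + Q = [28 -9; -9 51]
step 0: y = z − H·x̄ = [-23]
step 0: S = H·P̄·Hᵀ + R = [130]
step 0: K = P̄·Hᵀ·S⁻¹ = [47/130; 33/130]
step 0: x' = x̄ + K·y = [89/130, 21/130]
step 0: P' = (I − K·H)·P̄ = [1431/130 -2721/130; -2721/130 5541/130]
step 1: x̄ = F·x = [-267/130, 76/65]
step 1: P̄ = F·P·Fᵀ + Q = [13009/130 10098/65; 10098/65 17682/65]
step 1: y = z − H·x̄ = [386/65]
step 1: S = H·P̄·Hᵀ + R = [84287/65]
step 1: K = P̄·Hᵀ·S⁻¹ = [3301/12041; 37878/84287]
step 1: x' = x̄ + K·y = [-10255/24082, 323488/84287]
step 1: P' = (I − K·H)·P̄ = [62907/24082 -53004/12041; -53004/12041 855690/84287]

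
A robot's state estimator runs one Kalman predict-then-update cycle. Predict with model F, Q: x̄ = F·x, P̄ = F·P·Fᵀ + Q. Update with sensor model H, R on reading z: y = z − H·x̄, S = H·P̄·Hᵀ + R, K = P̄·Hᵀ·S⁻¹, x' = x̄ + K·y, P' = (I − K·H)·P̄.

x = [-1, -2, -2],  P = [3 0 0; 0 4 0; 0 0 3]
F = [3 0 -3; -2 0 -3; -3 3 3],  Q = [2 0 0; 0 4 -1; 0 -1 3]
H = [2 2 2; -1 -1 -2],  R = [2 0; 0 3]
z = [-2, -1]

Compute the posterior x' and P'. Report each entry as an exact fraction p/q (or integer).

x' = [-12936/2383, 7312/2383, 3507/2383]
P' = [228479/14298 -30855/2383 -17990/7149; -30855/2383 34997/2383 -3082/2383; -17990/7149 -3082/2383 23887/7149]

x̄ = F·x = [3, 8, -9]
P̄ = F·P·Fᵀ + Q = [56 9 -54; 9 43 -10; -54 -10 93]
y = z − H·x̄ = [-6, -8]
S = H·P̄·Hᵀ + R = [330 -222; -222 236]
K = P̄·Hᵀ·S⁻¹ = [7369/14298 3179/4766; 1060/2383 674/2383; -3349/7149 -2282/2383]
x' = x̄ + K·y = [-12936/2383, 7312/2383, 3507/2383]
P' = (I − K·H)·P̄ = [228479/14298 -30855/2383 -17990/7149; -30855/2383 34997/2383 -3082/2383; -17990/7149 -3082/2383 23887/7149]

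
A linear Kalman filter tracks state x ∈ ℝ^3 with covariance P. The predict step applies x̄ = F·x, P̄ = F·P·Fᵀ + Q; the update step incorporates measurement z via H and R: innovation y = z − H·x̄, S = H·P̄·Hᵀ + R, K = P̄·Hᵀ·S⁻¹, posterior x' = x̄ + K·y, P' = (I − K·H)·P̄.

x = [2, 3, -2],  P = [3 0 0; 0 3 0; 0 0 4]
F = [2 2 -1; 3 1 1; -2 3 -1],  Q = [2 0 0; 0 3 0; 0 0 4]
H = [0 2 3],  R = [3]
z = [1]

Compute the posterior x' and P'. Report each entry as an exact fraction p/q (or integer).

x̄ = F·x = [12, 7, 7]
P̄ = F·P·Fᵀ + Q = [30 20 10; 20 37 -13; 10 -13 47]
y = z − H·x̄ = [-34]
S = H·P̄·Hᵀ + R = [418]
K = P̄·Hᵀ·S⁻¹ = [35/209; 35/418; 115/418]
x' = x̄ + K·y = [1318/209, 868/209, -492/209]
P' = (I − K·H)·P̄ = [3820/209 2955/209 -1935/209; 2955/209 14241/418 -9459/418; -1935/209 -9459/418 6421/418]

x' = [1318/209, 868/209, -492/209]
P' = [3820/209 2955/209 -1935/209; 2955/209 14241/418 -9459/418; -1935/209 -9459/418 6421/418]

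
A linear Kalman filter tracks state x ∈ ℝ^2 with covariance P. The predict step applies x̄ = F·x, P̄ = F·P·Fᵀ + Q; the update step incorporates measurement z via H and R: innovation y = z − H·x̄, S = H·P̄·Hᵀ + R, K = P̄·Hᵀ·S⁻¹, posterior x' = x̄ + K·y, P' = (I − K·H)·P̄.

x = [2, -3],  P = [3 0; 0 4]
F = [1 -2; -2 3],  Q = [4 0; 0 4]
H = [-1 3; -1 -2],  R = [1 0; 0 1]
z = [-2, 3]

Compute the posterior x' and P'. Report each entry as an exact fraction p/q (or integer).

x̄ = F·x = [8, -13]
P̄ = F·P·Fᵀ + Q = [23 -30; -30 52]
y = z − H·x̄ = [45, -15]
S = H·P̄·Hᵀ + R = [672 -259; -259 112]
K = P̄·Hᵀ·S⁻¹ = [-439/1169 -629/1169; 34/167 -222/1169]
x' = x̄ + K·y = [-968/1169, -1157/1169]
P' = (I − K·H)·P̄ = [79/167 38/1169; 38/1169 92/1169]

x' = [-968/1169, -1157/1169]
P' = [79/167 38/1169; 38/1169 92/1169]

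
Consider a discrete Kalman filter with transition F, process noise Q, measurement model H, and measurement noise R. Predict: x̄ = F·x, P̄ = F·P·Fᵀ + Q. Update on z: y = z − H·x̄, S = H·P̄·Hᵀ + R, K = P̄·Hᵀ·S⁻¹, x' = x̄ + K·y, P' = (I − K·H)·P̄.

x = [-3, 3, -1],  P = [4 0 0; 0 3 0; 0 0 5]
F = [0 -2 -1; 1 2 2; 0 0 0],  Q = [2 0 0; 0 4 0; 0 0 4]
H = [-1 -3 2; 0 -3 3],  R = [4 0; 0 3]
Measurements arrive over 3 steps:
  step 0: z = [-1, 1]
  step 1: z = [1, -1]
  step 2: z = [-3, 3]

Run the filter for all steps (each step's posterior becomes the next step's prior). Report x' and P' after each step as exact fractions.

step 0: x' = [-3212/1803, 1577/1803, 1504/1803], P' = [10400/1803 -5636/1803 -4744/1803; -5636/1803 6308/1803 6016/1803; -4744/1803 6016/1803 6236/1803]
step 1: x' = [-458937/241267, 685416/1688869, 149096/1688869], P' = [1673864/241267 -910948/241267 -767608/241267; -910948/241267 6353180/1688869 5976704/1688869; -767608/241267 5976704/1688869 6093508/1688869]
step 2: x' = [892742300/327325539, -108335657/327325539, 105846824/327325539], P' = [11759818384/1636627695 -6318123868/1636627695 -5306270168/1636627695; -6318123868/1636627695 6193709116/1636627695 5814736256/1636627695; -5306270168/1636627695 5814736256/1636627695 5917601356/1636627695]

step 0: x̄ = F·x = [-5, 1, 0]
step 0: P̄ = F·P·Fᵀ + Q = [19 -22 0; -22 40 0; 0 0 4]
step 0: y = z − H·x̄ = [-3, 4]
step 0: S = H·P̄·Hᵀ + R = [267 318; 318 399]
step 0: K = P̄·Hᵀ·S⁻¹ = [-745/1803 892/1803; -314/1803 -292/1803; -208/1803 220/1803]
step 0: x' = x̄ + K·y = [-3212/1803, 1577/1803, 1504/1803]
step 0: P' = (I − K·H)·P̄ = [10400/1803 -5636/1803 -4744/1803; -5636/1803 6308/1803 6016/1803; -4744/1803 6016/1803 6236/1803]
step 1: x̄ = F·x = [-4658/1803, 2950/1803, 0]
step 1: P̄ = F·P·Fᵀ + Q = [59138/1803 -57784/1803 0; -57784/1803 74396/1803 0; 0 0 4]
step 1: y = z − H·x̄ = [5995/1803, 2349/601]
step 1: S = H·P̄·Hᵀ + R = [418058/1803 179828/601; 179828/601 246627/601]
step 1: K = P̄·Hᵀ·S⁻¹ = [-1777/3601 143340/241267; -2722/25207 -376476/1688869; -1380/25207 116804/1688869]
step 1: x' = x̄ + K·y = [-458937/241267, 685416/1688869, 149096/1688869]
step 1: P' = (I − K·H)·P̄ = [1673864/241267 -910948/241267 -767608/241267; -910948/241267 6353180/1688869 5976704/1688869; -767608/241267 5976704/1688869 6093508/1688869]
step 2: x̄ = F·x = [-1519928/1688869, -220505/241267, 0]
step 2: P̄ = F·P·Fᵀ + Q = [58790782/1688869 -7904776/241267 0; -7904776/241267 9867620/241267 0; 0 0 4]
step 2: y = z − H·x̄ = [-167420/25207, 62286/241267]
step 2: S = H·P̄·Hᵀ + R = [5704890/25207 1057980/3601; 1057980/3601 98217993/241267]
step 2: K = P̄·Hᵀ·S⁻¹ = [-854496779/1636627695 202370740/327325539; -158382742/1636627695 -75794572/327325539; -75683972/1636627695 20573020/327325539]
step 2: x' = x̄ + K·y = [892742300/327325539, -108335657/327325539, 105846824/327325539]
step 2: P' = (I − K·H)·P̄ = [11759818384/1636627695 -6318123868/1636627695 -5306270168/1636627695; -6318123868/1636627695 6193709116/1636627695 5814736256/1636627695; -5306270168/1636627695 5814736256/1636627695 5917601356/1636627695]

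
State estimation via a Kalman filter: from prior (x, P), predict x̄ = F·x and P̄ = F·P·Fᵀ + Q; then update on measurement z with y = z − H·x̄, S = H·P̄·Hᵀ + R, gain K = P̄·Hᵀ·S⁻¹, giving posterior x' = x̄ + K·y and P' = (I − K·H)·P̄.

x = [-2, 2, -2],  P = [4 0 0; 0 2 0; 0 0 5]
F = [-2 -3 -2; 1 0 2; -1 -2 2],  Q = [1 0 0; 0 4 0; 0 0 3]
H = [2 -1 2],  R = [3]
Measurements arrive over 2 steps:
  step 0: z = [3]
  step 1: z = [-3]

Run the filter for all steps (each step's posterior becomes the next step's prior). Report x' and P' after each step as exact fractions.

step 0: x̄ = F·x = [2, -6, -6]
step 0: P̄ = F·P·Fᵀ + Q = [55 -28 0; -28 28 16; 0 16 35]
step 0: y = z − H·x̄ = [5]
step 0: S = H·P̄·Hᵀ + R = [439]
step 0: K = P̄·Hᵀ·S⁻¹ = [138/439; -52/439; 54/439]
step 0: x' = x̄ + K·y = [1568/439, -2894/439, -2364/439]
step 0: P' = (I − K·H)·P̄ = [5101/439 -5116/439 -7452/439; -5116/439 9588/439 9832/439; -7452/439 9832/439 12449/439]
step 1: x̄ = F·x = [10274/439, -3160/439, -508/439]
step 1: P̄ = F·P·Fᵀ + Q = [153907/439 -58930/439 -22638/439; -58930/439 26845/439 15599/439; -22638/439 15599/439 25254/439]
step 1: y = z − H·x̄ = [-24009/439]
step 1: S = H·P̄·Hᵀ + R = [737026/439]
step 1: K = P̄·Hᵀ·S⁻¹ = [160734/368513; -113507/737026; -10367/737026]
step 1: x' = x̄ + K·y = [-166196/368513, 902477/737026, -285895/737026]
step 1: P' = (I − K·H)·P̄ = [11494061/368513 -7908968/368513 -15207444/368513; -7908968/368513 15721239/737026 23508295/737026; -15207444/368513 23508295/737026 42153485/737026]

step 0: x' = [1568/439, -2894/439, -2364/439], P' = [5101/439 -5116/439 -7452/439; -5116/439 9588/439 9832/439; -7452/439 9832/439 12449/439]
step 1: x' = [-166196/368513, 902477/737026, -285895/737026], P' = [11494061/368513 -7908968/368513 -15207444/368513; -7908968/368513 15721239/737026 23508295/737026; -15207444/368513 23508295/737026 42153485/737026]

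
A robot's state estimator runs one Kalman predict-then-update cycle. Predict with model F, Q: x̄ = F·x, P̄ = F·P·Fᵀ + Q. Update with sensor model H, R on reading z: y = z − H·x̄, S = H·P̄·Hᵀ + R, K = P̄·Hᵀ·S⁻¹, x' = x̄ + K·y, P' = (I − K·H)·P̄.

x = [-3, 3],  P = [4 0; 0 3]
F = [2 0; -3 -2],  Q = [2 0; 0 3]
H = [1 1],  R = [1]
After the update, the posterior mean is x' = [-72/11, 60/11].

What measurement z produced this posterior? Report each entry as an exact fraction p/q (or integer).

x̄ = F·x = [-6, 3]
P̄ = F·P·Fᵀ + Q = [18 -24; -24 51]
S = H·P̄·Hᵀ + R = [22]
K = P̄·Hᵀ·S⁻¹ = [-3/11; 27/22]
x' − x̄ = [-6/11, 27/11] = K·y
y = (KᵀK)⁻¹·Kᵀ·(x' − x̄) = [2]
z = y + H·x̄ = [2] + [-3] = [-1]

z = [-1]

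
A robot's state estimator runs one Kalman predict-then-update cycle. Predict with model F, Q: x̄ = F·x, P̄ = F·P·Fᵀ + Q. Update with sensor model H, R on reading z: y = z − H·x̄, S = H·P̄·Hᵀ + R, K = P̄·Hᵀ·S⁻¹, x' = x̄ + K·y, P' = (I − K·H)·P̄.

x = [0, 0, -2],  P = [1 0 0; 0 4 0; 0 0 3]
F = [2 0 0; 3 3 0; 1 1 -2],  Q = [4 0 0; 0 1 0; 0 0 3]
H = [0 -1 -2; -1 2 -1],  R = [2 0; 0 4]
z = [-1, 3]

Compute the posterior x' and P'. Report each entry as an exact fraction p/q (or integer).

x̄ = F·x = [0, 0, 4]
P̄ = F·P·Fᵀ + Q = [8 6 2; 6 46 15; 2 15 20]
y = z − H·x̄ = [7, 7]
S = H·P̄·Hᵀ + R = [188 -87; -87 136]
K = P̄·Hᵀ·S⁻¹ = [-1186/17999 -494/17999; -4159/17999 6736/17999; -6784/17999 -3281/17999]
x' = x̄ + K·y = [-11760/17999, 18039/17999, 1541/17999]
P' = (I − K·H)·P̄ = [133120/17999 52932/17999 -25280/17999; 52932/17999 33614/17999 -12648/17999; -25280/17999 -12648/17999 13108/17999]

x' = [-11760/17999, 18039/17999, 1541/17999]
P' = [133120/17999 52932/17999 -25280/17999; 52932/17999 33614/17999 -12648/17999; -25280/17999 -12648/17999 13108/17999]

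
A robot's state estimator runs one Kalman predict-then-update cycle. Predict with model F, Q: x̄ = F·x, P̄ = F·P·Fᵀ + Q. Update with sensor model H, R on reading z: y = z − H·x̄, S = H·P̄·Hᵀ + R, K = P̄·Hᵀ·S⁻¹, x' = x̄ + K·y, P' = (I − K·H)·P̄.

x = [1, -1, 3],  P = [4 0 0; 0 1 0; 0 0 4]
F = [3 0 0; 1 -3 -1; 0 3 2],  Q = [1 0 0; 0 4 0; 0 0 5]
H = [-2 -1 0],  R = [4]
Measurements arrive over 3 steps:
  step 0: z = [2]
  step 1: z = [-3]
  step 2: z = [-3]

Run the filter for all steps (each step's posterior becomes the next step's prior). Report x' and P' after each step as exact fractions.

step 0: x' = [-111/221, -184/221, 48/13], P' = [781/221 -1218/221 86/13; -1218/221 2616/221 -176/13; 86/13 -176/13 373/13]
step 1: x' = [27345/41771, 67215/41771, 148584/41771], P' = [258959/83542 -212121/41771 349466/41771; -212121/41771 495882/41771 -727748/41771; 349466/41771 -727748/41771 2197067/41771]
step 2: x' = [20301942/5262329, -126357501/26311645, 288772617/26311645], P' = [23561136/5262329 -41260988/5262329 89224200/5262329; -41260988/5262329 457906948/26311645 -907196856/26311645; 89224200/5262329 -907196856/26311645 2810284437/26311645]

step 0: x̄ = F·x = [3, 1, 3]
step 0: P̄ = F·P·Fᵀ + Q = [37 12 0; 12 21 -17; 0 -17 30]
step 0: y = z − H·x̄ = [9]
step 0: S = H·P̄·Hᵀ + R = [221]
step 0: K = P̄·Hᵀ·S⁻¹ = [-86/221; -45/221; 1/13]
step 0: x' = x̄ + K·y = [-111/221, -184/221, 48/13]
step 0: P' = (I − K·H)·P̄ = [781/221 -1218/221 86/13; -1218/221 2616/221 -176/13; 86/13 -176/13 373/13]
step 1: x̄ = F·x = [-333/221, -375/221, 1080/221]
step 1: P̄ = F·P·Fᵀ + Q = [7250/221 8919/221 -2190/221; 8919/221 17982/221 -10028/221; -2190/221 -10028/221 14109/221]
step 1: y = z − H·x̄ = [-1704/221]
step 1: S = H·P̄·Hᵀ + R = [83542/221]
step 1: K = P̄·Hᵀ·S⁻¹ = [-23419/83542; -17910/41771; 7204/41771]
step 1: x' = x̄ + K·y = [27345/41771, 67215/41771, 148584/41771]
step 1: P' = (I − K·H)·P̄ = [258959/83542 -212121/41771 349466/41771; -212121/41771 495882/41771 -727748/41771; 349466/41771 -727748/41771 2197067/41771]
step 2: x̄ = F·x = [82035/41771, -322884/41771, 498813/41771]
step 2: P̄ = F·P·Fᵀ + Q = [2414173/83542 2498259/83542 187707/41771; 2498259/83542 6327749/83542 -2244771/41771; 187707/41771 -2244771/41771 4727085/41771]
step 2: y = z − H·x̄ = [-284127/41771]
step 2: S = H·P̄·Hᵀ + R = [26311645/83542]
step 2: K = P̄·Hᵀ·S⁻¹ = [-1465321/5262329; -11324267/26311645; 3738714/26311645]
step 2: x' = x̄ + K·y = [20301942/5262329, -126357501/26311645, 288772617/26311645]
step 2: P' = (I − K·H)·P̄ = [23561136/5262329 -41260988/5262329 89224200/5262329; -41260988/5262329 457906948/26311645 -907196856/26311645; 89224200/5262329 -907196856/26311645 2810284437/26311645]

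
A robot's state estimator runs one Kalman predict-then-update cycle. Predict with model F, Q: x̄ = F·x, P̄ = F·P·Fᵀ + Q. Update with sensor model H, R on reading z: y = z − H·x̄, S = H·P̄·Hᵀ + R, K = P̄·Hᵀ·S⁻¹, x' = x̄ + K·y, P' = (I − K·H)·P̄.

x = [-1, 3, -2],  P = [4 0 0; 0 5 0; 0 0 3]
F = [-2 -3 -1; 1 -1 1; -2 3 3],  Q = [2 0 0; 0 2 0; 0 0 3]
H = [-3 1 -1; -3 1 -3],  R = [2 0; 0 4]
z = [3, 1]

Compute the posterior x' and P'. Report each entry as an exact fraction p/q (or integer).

x' = [-279597/88045, -476806/88045, 93844/88045]
P' = [168354/88045 337932/88045 -77798/88045; 337932/88045 989326/88045 -17274/88045; -77798/88045 -17274/88045 129796/88045]

x̄ = F·x = [-5, -6, 5]
P̄ = F·P·Fᵀ + Q = [66 4 -38; 4 14 -14; -38 -14 91]
y = z − H·x̄ = [-1, 7]
S = H·P̄·Hᵀ + R = [477 457; 457 807]
K = P̄·Hᵀ·S⁻¹ = [-44666/88045 16566/88045; -3598/88045 6838/88045; 43162/88045 -43317/88045]
x' = x̄ + K·y = [-279597/88045, -476806/88045, 93844/88045]
P' = (I − K·H)·P̄ = [168354/88045 337932/88045 -77798/88045; 337932/88045 989326/88045 -17274/88045; -77798/88045 -17274/88045 129796/88045]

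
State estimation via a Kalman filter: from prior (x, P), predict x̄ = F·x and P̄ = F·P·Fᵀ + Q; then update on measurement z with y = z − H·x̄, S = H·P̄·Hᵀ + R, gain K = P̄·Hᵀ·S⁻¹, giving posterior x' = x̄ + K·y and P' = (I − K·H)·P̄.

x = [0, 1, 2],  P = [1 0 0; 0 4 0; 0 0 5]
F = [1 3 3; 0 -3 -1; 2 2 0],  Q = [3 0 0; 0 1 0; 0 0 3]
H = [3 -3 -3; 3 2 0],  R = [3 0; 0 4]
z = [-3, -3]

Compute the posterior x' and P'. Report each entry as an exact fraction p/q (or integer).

x' = [-5487/5419, 574/5419, -697/5419]
P' = [117052/37933 -23208/5419 273134/37933; -23208/5419 37158/5419 -59055/5419; 273134/37933 -59055/5419 683504/37933]

x̄ = F·x = [9, -5, 2]
P̄ = F·P·Fᵀ + Q = [85 -51 26; -51 42 -24; 26 -24 23]
y = z − H·x̄ = [-39, -20]
S = H·P̄·Hᵀ + R = [1371 576; 576 325]
K = P̄·Hᵀ·S⁻¹ = [6374/37933 6561/37933; -1311/5419 1173/5419; 3015/37933 -1842/37933]
x' = x̄ + K·y = [-5487/5419, 574/5419, -697/5419]
P' = (I − K·H)·P̄ = [117052/37933 -23208/5419 273134/37933; -23208/5419 37158/5419 -59055/5419; 273134/37933 -59055/5419 683504/37933]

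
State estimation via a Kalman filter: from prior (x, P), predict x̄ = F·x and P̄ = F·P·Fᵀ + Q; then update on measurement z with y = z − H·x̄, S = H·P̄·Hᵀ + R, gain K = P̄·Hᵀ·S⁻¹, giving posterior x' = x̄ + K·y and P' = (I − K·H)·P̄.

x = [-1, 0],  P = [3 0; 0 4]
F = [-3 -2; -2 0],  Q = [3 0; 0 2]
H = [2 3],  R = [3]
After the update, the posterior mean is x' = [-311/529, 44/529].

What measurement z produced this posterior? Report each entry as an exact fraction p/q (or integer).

x̄ = F·x = [3, 2]
P̄ = F·P·Fᵀ + Q = [46 18; 18 14]
S = H·P̄·Hᵀ + R = [529]
K = P̄·Hᵀ·S⁻¹ = [146/529; 78/529]
x' − x̄ = [-1898/529, -1014/529] = K·y
y = (KᵀK)⁻¹·Kᵀ·(x' − x̄) = [-13]
z = y + H·x̄ = [-13] + [12] = [-1]

z = [-1]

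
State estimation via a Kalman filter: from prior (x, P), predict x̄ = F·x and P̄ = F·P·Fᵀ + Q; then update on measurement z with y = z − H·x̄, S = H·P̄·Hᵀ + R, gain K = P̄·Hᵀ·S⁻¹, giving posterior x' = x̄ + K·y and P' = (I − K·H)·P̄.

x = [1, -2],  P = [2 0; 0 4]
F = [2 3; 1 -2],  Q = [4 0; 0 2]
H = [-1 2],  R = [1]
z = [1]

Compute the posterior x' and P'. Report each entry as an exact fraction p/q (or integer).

x' = [28/19, 265/209]
P' = [208/19 100/19; 100/19 580/209]

x̄ = F·x = [-4, 5]
P̄ = F·P·Fᵀ + Q = [48 -20; -20 20]
y = z − H·x̄ = [-13]
S = H·P̄·Hᵀ + R = [209]
K = P̄·Hᵀ·S⁻¹ = [-8/19; 60/209]
x' = x̄ + K·y = [28/19, 265/209]
P' = (I − K·H)·P̄ = [208/19 100/19; 100/19 580/209]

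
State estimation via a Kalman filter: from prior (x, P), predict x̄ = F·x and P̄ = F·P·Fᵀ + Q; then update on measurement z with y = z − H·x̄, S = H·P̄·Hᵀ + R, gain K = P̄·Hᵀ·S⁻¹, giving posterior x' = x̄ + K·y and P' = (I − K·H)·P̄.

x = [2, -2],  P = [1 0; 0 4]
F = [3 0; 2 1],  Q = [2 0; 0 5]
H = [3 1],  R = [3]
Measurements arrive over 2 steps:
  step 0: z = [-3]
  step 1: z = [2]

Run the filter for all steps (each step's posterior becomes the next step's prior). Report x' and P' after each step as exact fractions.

step 0: x̄ = F·x = [6, 2]
step 0: P̄ = F·P·Fᵀ + Q = [11 6; 6 13]
step 0: y = z − H·x̄ = [-23]
step 0: S = H·P̄·Hᵀ + R = [151]
step 0: K = P̄·Hᵀ·S⁻¹ = [39/151; 31/151]
step 0: x' = x̄ + K·y = [9/151, -411/151]
step 0: P' = (I − K·H)·P̄ = [140/151 -303/151; -303/151 1002/151]
step 1: x̄ = F·x = [27/151, -393/151]
step 1: P̄ = F·P·Fᵀ + Q = [1562/151 -69/151; -69/151 1105/151]
step 1: y = z − H·x̄ = [614/151]
step 1: S = H·P̄·Hᵀ + R = [15202/151]
step 1: K = P̄·Hᵀ·S⁻¹ = [4617/15202; 449/7601]
step 1: x' = x̄ + K·y = [10746/7601, -17957/7601]
step 1: P' = (I − K·H)·P̄ = [16085/15202 -17202/7601; -17202/7601 52953/7601]

step 0: x' = [9/151, -411/151], P' = [140/151 -303/151; -303/151 1002/151]
step 1: x' = [10746/7601, -17957/7601], P' = [16085/15202 -17202/7601; -17202/7601 52953/7601]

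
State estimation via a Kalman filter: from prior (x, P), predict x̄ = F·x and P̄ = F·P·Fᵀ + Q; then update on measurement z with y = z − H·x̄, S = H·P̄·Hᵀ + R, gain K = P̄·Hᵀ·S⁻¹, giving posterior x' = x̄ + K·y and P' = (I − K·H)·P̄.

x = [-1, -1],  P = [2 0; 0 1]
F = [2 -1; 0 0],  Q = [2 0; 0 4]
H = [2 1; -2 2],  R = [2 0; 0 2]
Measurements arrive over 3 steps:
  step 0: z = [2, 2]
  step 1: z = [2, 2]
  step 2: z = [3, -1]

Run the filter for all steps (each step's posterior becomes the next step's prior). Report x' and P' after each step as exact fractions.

step 0: x' = [11/41, 536/451], P' = [11/41 4/41; 4/41 180/451]
step 1: x' = [498/2243, 2628/2243], P' = [15290/60561 5560/60561; 5560/60561 24044/60561]
step 2: x' = [295676/297393, 161590/297393], P' = [74998/297393 27272/297393; 27272/297393 118060/297393]

step 0: x̄ = F·x = [-1, 0]
step 0: P̄ = F·P·Fᵀ + Q = [11 0; 0 4]
step 0: y = z − H·x̄ = [4, 0]
step 0: S = H·P̄·Hᵀ + R = [50 -36; -36 62]
step 0: K = P̄·Hᵀ·S⁻¹ = [13/41 -7/41; 134/451 136/451]
step 0: x' = x̄ + K·y = [11/41, 536/451]
step 0: P' = (I − K·H)·P̄ = [11/41 4/41; 4/41 180/451]
step 1: x̄ = F·x = [-294/451, 0]
step 1: P̄ = F·P·Fᵀ + Q = [1390/451 0; 0 4]
step 1: y = z − H·x̄ = [1490/451, 314/451]
step 1: S = H·P̄·Hᵀ + R = [8266/451 -1952/451; -1952/451 13678/451]
step 1: K = P̄·Hᵀ·S⁻¹ = [18070/60561 -9730/60561; 17582/60561 18484/60561]
step 1: x' = x̄ + K·y = [498/2243, 2628/2243]
step 1: P' = (I − K·H)·P̄ = [15290/60561 5560/60561; 5560/60561 24044/60561]
step 2: x̄ = F·x = [-1632/2243, 0]
step 2: P̄ = F·P·Fᵀ + Q = [6818/2243 0; 0 4]
step 2: y = z − H·x̄ = [9993/2243, -5507/2243]
step 2: S = H·P̄·Hᵀ + R = [40730/2243 -9328/2243; -9328/2243 67646/2243]
step 2: K = P̄·Hᵀ·S⁻¹ = [88634/297393 -47726/297393; 86302/297393 90788/297393]
step 2: x' = x̄ + K·y = [295676/297393, 161590/297393]
step 2: P' = (I − K·H)·P̄ = [74998/297393 27272/297393; 27272/297393 118060/297393]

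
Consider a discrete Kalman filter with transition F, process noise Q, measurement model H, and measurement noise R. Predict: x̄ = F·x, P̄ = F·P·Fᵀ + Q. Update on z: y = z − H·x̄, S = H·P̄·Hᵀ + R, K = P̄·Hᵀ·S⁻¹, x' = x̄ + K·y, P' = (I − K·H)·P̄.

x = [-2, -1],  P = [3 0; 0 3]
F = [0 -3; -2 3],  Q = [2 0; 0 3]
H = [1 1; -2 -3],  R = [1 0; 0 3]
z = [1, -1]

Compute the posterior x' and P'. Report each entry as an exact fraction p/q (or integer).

x' = [1816/713, -976/713]
P' = [5955/713 -4482/713; -4482/713 3549/713]

x̄ = F·x = [3, 1]
P̄ = F·P·Fᵀ + Q = [29 -27; -27 42]
y = z − H·x̄ = [-3, 8]
S = H·P̄·Hᵀ + R = [18 -49; -49 173]
K = P̄·Hᵀ·S⁻¹ = [1473/713 512/713; -933/713 -561/713]
x' = x̄ + K·y = [1816/713, -976/713]
P' = (I − K·H)·P̄ = [5955/713 -4482/713; -4482/713 3549/713]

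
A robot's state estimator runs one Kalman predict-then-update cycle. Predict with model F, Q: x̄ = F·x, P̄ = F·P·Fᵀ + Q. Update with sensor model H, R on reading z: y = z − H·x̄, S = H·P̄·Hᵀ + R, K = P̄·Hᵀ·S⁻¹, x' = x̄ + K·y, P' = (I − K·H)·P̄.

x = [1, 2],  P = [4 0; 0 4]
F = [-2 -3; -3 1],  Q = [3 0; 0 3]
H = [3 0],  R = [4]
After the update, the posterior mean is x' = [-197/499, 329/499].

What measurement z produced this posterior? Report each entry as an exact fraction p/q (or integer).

x̄ = F·x = [-8, -1]
P̄ = F·P·Fᵀ + Q = [55 12; 12 43]
S = H·P̄·Hᵀ + R = [499]
K = P̄·Hᵀ·S⁻¹ = [165/499; 36/499]
x' − x̄ = [3795/499, 828/499] = K·y
y = (KᵀK)⁻¹·Kᵀ·(x' − x̄) = [23]
z = y + H·x̄ = [23] + [-24] = [-1]

z = [-1]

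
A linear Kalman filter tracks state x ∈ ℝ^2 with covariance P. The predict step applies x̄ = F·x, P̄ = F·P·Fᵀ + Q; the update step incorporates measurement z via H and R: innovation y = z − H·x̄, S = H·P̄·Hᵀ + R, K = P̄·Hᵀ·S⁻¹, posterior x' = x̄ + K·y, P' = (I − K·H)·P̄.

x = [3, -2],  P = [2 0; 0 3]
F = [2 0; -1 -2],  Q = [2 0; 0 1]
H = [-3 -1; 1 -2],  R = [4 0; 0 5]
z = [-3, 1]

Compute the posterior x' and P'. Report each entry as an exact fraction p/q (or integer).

x̄ = F·x = [6, 1]
P̄ = F·P·Fᵀ + Q = [10 -4; -4 15]
y = z − H·x̄ = [16, -3]
S = H·P̄·Hᵀ + R = [85 -20; -20 91]
K = P̄·Hᵀ·S⁻¹ = [-2006/7335 202/1467; -953/7335 -590/1467]
x' = x̄ + K·y = [8884/7335, 937/7335]
P' = (I − K·H)·P̄ = [3014/7335 -1018/7335; -1018/7335 6866/7335]

x' = [8884/7335, 937/7335]
P' = [3014/7335 -1018/7335; -1018/7335 6866/7335]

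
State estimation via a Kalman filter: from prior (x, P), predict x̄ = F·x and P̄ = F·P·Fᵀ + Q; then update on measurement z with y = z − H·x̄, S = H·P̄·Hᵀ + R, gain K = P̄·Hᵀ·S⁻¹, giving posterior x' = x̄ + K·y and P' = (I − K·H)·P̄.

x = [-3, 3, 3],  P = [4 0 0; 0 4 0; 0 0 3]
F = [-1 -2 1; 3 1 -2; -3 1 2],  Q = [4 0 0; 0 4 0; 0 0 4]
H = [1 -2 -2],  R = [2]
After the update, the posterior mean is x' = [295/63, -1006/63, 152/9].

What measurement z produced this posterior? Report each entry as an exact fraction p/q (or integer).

z = [3]

x̄ = F·x = [0, -12, 18]
P̄ = F·P·Fᵀ + Q = [27 -26 10; -26 56 -44; 10 -44 56]
S = H·P̄·Hᵀ + R = [189]
K = P̄·Hᵀ·S⁻¹ = [59/189; -50/189; -2/27]
x' − x̄ = [295/63, -250/63, -10/9] = K·y
y = (KᵀK)⁻¹·Kᵀ·(x' − x̄) = [15]
z = y + H·x̄ = [15] + [-12] = [3]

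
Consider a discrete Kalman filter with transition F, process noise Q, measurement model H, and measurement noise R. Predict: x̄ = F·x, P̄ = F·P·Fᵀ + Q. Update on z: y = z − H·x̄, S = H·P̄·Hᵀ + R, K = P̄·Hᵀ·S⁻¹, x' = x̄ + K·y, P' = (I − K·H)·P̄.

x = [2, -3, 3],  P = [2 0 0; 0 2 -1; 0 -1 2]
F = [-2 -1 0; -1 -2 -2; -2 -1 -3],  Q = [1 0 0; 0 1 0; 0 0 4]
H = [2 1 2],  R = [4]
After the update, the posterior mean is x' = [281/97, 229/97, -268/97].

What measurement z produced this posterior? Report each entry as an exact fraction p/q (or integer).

z = [3]

x̄ = F·x = [-1, -2, -10]
P̄ = F·P·Fᵀ + Q = [11 6 7; 6 11 12; 7 12 26]
S = H·P̄·Hᵀ + R = [291]
K = P̄·Hᵀ·S⁻¹ = [14/97; 47/291; 26/97]
x' − x̄ = [378/97, 423/97, 702/97] = K·y
y = (KᵀK)⁻¹·Kᵀ·(x' − x̄) = [27]
z = y + H·x̄ = [27] + [-24] = [3]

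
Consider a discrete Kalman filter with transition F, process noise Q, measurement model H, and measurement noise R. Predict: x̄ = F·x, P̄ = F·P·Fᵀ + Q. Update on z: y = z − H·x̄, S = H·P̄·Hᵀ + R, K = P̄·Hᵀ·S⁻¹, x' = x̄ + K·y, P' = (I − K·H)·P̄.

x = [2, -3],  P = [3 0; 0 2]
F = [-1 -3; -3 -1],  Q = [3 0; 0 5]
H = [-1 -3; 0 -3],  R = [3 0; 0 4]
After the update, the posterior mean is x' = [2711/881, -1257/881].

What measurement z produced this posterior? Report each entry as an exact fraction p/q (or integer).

x̄ = F·x = [7, -3]
P̄ = F·P·Fᵀ + Q = [24 15; 15 34]
S = H·P̄·Hᵀ + R = [423 351; 351 310]
K = P̄·Hᵀ·S⁻¹ = [-1865/2643 576/881; -52/881 -231/881]
x' − x̄ = [-3456/881, 1386/881] = K·y
y = (KᵀK)⁻¹·Kᵀ·(x' − x̄) = [0, -6]
z = y + H·x̄ = [0, -6] + [2, 9] = [2, 3]

z = [2, 3]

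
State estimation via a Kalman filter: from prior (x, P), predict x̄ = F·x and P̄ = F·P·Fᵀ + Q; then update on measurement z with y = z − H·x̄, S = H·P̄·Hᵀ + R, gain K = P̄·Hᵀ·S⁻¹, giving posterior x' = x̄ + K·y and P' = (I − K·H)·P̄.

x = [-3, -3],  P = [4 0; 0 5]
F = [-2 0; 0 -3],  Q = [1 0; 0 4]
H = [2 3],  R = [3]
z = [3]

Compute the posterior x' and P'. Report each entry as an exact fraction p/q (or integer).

x' = [231/64, -171/128]
P' = [1887/128 -2499/256; -2499/256 3479/512]

x̄ = F·x = [6, 9]
P̄ = F·P·Fᵀ + Q = [17 0; 0 49]
y = z − H·x̄ = [-36]
S = H·P̄·Hᵀ + R = [512]
K = P̄·Hᵀ·S⁻¹ = [17/256; 147/512]
x' = x̄ + K·y = [231/64, -171/128]
P' = (I − K·H)·P̄ = [1887/128 -2499/256; -2499/256 3479/512]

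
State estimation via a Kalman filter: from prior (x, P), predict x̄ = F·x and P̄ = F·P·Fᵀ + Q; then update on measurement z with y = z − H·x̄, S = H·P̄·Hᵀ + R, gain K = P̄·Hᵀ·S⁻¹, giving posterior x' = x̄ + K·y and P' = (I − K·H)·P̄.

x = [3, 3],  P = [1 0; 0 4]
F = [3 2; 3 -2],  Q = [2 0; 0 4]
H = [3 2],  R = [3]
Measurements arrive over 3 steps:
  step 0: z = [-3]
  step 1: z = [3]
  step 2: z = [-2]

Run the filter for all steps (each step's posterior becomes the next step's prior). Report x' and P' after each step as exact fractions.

step 0: x̄ = F·x = [15, 3]
step 0: P̄ = F·P·Fᵀ + Q = [27 -7; -7 29]
step 0: y = z − H·x̄ = [-54]
step 0: S = H·P̄·Hᵀ + R = [278]
step 0: K = P̄·Hᵀ·S⁻¹ = [67/278; 37/278]
step 0: x' = x̄ + K·y = [276/139, -582/139]
step 0: P' = (I − K·H)·P̄ = [3017/278 -4425/278; -4425/278 6693/278]
step 1: x̄ = F·x = [-336/139, 1992/139]
step 1: P̄ = F·P·Fᵀ + Q = [1381/278 381/278; 381/278 108137/278]
step 1: y = z − H·x̄ = [-2559/139]
step 1: S = H·P̄·Hᵀ + R = [450383/278]
step 1: K = P̄·Hᵀ·S⁻¹ = [4905/450383; 217417/450383]
step 1: x' = x̄ + K·y = [-1178997/450383, 2451747/450383]
step 1: P' = (I − K·H)·P̄ = [2150791/450383 -3218829/450383; -3218829/450383 5154369/450383]
step 2: x̄ = F·x = [1366503/450383, -8440485/450383]
step 2: P̄ = F·P·Fᵀ + Q = [2249413/450383 -1260357/450383; -1260357/450383 80402075/450383]
step 2: y = z − H·x̄ = [11880695/450383]
step 2: S = H·P̄·Hᵀ + R = [328079882/450383]
step 2: K = P̄·Hᵀ·S⁻¹ = [4227525/328079882; 157023079/328079882]
step 2: x' = x̄ + K·y = [1106942487/328079882, -2006314655/328079882]
step 2: P' = (I − K·H)·P̄ = [1598895127/328079882 -2392001403/328079882; -2392001403/328079882 3823536723/328079882]

step 0: x' = [276/139, -582/139], P' = [3017/278 -4425/278; -4425/278 6693/278]
step 1: x' = [-1178997/450383, 2451747/450383], P' = [2150791/450383 -3218829/450383; -3218829/450383 5154369/450383]
step 2: x' = [1106942487/328079882, -2006314655/328079882], P' = [1598895127/328079882 -2392001403/328079882; -2392001403/328079882 3823536723/328079882]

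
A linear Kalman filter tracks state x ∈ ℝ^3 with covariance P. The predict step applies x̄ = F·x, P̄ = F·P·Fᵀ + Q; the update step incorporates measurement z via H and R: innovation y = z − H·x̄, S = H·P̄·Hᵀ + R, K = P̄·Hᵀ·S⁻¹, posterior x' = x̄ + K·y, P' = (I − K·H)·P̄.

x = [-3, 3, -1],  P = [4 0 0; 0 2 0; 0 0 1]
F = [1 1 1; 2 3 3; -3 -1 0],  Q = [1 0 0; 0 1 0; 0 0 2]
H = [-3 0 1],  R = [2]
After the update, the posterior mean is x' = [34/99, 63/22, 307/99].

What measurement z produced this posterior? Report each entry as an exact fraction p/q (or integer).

z = [2]

x̄ = F·x = [-1, 0, 6]
P̄ = F·P·Fᵀ + Q = [8 17 -14; 17 44 -30; -14 -30 40]
S = H·P̄·Hᵀ + R = [198]
K = P̄·Hᵀ·S⁻¹ = [-19/99; -9/22; 41/99]
x' − x̄ = [133/99, 63/22, -287/99] = K·y
y = (KᵀK)⁻¹·Kᵀ·(x' − x̄) = [-7]
z = y + H·x̄ = [-7] + [9] = [2]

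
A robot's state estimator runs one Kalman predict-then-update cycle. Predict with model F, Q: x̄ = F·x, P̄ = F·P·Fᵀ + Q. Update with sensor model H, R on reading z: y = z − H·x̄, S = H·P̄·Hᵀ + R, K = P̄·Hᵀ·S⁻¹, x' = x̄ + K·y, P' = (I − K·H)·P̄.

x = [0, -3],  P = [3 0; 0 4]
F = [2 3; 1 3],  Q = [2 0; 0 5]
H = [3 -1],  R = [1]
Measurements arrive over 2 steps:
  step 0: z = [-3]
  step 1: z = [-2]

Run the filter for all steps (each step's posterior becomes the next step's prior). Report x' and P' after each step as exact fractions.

step 0: x' = [-7/3, -319/81], P' = [2 50/9; 50/9 3968/243]
step 1: x' = [-10197/13435, -6543/26870], P' = [23254/13435 63418/13435; 63418/13435 369287/26870]

step 0: x̄ = F·x = [-9, -9]
step 0: P̄ = F·P·Fᵀ + Q = [50 42; 42 44]
step 0: y = z − H·x̄ = [15]
step 0: S = H·P̄·Hᵀ + R = [243]
step 0: K = P̄·Hᵀ·S⁻¹ = [4/9; 82/243]
step 0: x' = x̄ + K·y = [-7/3, -319/81]
step 0: P' = (I − K·H)·P̄ = [2 50/9; 50/9 3968/243]
step 1: x̄ = F·x = [-445/27, -382/27]
step 1: P̄ = F·P·Fᵀ + Q = [6038/27 5426/27; 5426/27 5057/27]
step 1: y = z − H·x̄ = [899/27]
step 1: S = H·P̄·Hᵀ + R = [26870/27]
step 1: K = P̄·Hᵀ·S⁻¹ = [6344/13435; 11221/26870]
step 1: x' = x̄ + K·y = [-10197/13435, -6543/26870]
step 1: P' = (I − K·H)·P̄ = [23254/13435 63418/13435; 63418/13435 369287/26870]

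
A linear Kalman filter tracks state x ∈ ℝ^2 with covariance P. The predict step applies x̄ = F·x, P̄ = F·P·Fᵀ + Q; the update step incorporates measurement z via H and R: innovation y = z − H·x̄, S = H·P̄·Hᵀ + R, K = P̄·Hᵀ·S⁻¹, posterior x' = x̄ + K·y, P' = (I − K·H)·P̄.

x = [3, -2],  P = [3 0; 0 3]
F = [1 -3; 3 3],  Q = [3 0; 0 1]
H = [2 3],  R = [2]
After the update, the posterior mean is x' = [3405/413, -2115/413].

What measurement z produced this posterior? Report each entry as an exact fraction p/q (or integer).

x̄ = F·x = [9, 3]
P̄ = F·P·Fᵀ + Q = [33 -18; -18 55]
S = H·P̄·Hᵀ + R = [413]
K = P̄·Hᵀ·S⁻¹ = [12/413; 129/413]
x' − x̄ = [-312/413, -3354/413] = K·y
y = (KᵀK)⁻¹·Kᵀ·(x' − x̄) = [-26]
z = y + H·x̄ = [-26] + [27] = [1]

z = [1]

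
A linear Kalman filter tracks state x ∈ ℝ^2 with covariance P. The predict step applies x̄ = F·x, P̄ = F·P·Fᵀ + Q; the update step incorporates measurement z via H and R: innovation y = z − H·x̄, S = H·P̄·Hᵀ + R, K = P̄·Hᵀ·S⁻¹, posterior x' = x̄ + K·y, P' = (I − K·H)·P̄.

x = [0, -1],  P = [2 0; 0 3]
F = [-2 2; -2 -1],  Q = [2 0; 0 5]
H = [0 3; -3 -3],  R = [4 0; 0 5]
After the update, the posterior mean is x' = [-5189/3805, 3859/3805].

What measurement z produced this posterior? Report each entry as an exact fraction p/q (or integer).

x̄ = F·x = [-2, 1]
P̄ = F·P·Fᵀ + Q = [22 2; 2 16]
S = H·P̄·Hᵀ + R = [148 -162; -162 383]
K = P̄·Hᵀ·S⁻¹ = [-4683/15220 -2421/7610; 2409/7610 -27/3805]
x' − x̄ = [2421/3805, 54/3805] = K·y
y = (KᵀK)⁻¹·Kᵀ·(x' − x̄) = [0, -2]
z = y + H·x̄ = [0, -2] + [3, 3] = [3, 1]

z = [3, 1]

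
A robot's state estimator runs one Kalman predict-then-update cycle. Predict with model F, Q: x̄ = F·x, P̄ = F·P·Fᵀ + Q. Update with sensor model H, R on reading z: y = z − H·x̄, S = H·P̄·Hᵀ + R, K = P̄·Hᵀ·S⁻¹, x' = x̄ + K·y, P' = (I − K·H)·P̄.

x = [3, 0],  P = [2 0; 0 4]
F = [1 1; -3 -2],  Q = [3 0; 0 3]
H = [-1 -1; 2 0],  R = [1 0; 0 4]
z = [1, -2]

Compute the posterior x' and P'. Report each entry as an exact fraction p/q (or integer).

x' = [-38/55, -27/55]
P' = [146/165 -151/165; -151/165 311/165]

x̄ = F·x = [3, -9]
P̄ = F·P·Fᵀ + Q = [9 -14; -14 37]
y = z − H·x̄ = [-5, -8]
S = H·P̄·Hᵀ + R = [19 10; 10 40]
K = P̄·Hᵀ·S⁻¹ = [1/33 73/165; -32/33 -151/330]
x' = x̄ + K·y = [-38/55, -27/55]
P' = (I − K·H)·P̄ = [146/165 -151/165; -151/165 311/165]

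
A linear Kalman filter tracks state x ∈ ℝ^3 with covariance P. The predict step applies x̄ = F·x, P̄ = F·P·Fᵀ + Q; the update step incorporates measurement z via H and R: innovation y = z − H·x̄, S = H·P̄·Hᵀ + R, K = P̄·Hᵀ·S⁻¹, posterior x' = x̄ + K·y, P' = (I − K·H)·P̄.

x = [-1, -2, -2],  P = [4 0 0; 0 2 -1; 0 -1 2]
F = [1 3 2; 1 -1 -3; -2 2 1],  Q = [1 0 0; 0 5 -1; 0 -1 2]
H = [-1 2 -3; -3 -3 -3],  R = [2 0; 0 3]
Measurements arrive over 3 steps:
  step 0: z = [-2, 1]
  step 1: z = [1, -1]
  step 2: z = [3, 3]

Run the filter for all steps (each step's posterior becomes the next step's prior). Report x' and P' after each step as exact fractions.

step 0: x' = [-356074/51665, 111534/51665, 225114/51665], P' = [580018/51665 -228143/51665 -344648/51665; -228143/51665 99948/51665 135523/51665; -344648/51665 135523/51665 211628/51665]
step 1: x' = [-2274513547/5348749393, 2680162819/5348749393, 953244982/5348749393], P' = [7804153716/5348749393 -2923357659/5348749393 -4363988450/5348749393; -2923357659/5348749393 2128122612/5348749393 1613671815/5348749393; -4363988450/5348749393 1613671815/5348749393 3134699990/5348749393]
step 2: x' = [-4700819681167/26281154356739, 8614985737645/78843463070217, -67924799421662/78843463070217], P' = [37806261822002/26281154356739 -14185137787709/26281154356739 -21088575120688/26281154356739; -14185137787709/26281154356739 31187512583996/78843463070217 23444405775227/78843463070217; -21088575120688/26281154356739 23444405775227/78843463070217 45489839318408/78843463070217]

step 0: x̄ = F·x = [-11, 7, -4]
step 0: P̄ = F·P·Fᵀ + Q = [19 -3 1; -3 23 -12; 1 -12 24]
step 0: y = z − H·x̄ = [-39, -23]
step 0: S = H·P̄·Hᵀ + R = [491 120; 120 345]
step 0: K = P̄·Hᵀ·S⁻¹ = [-236/10333 -7227/51665; 2147/10333 -7328/51665; -1919/10333 -2503/51665]
step 0: x' = x̄ + K·y = [-356074/51665, 111534/51665, 225114/51665]
step 0: P' = (I − K·H)·P̄ = [580018/51665 -228143/51665 -344648/51665; -228143/51665 99948/51665 135523/51665; -344648/51665 135523/51665 211628/51665]
step 1: x̄ = F·x = [428756/51665, -228590/10333, 232066/10333]
step 1: P̄ = F·P·Fᵀ + Q = [1256553/51665 -518397/10333 551617/10333; -518397/10333 1236051/10333 -1264050/10333; 551617/10333 -1264050/10333 1356130/10333]
step 1: y = z − H·x̄ = [6247311/51665, 1286743/51665]
step 1: S = H·P̄·Hᵀ + R = [189866203/51665 49626204/51665; 49626204/51665 17337417/51665]
step 1: K = P̄·Hᵀ·S⁻¹ = [-279451842/5348749393 -516807607/5348749393; 1169293719/5348749393 -818436768/5348749393; -906383945/5348749393 -384383355/5348749393]
step 1: x' = x̄ + K·y = [-2274513547/5348749393, 2680162819/5348749393, 953244982/5348749393]
step 1: P' = (I − K·H)·P̄ = [7804153716/5348749393 -2923357659/5348749393 -4363988450/5348749393; -2923357659/5348749393 2128122612/5348749393 1613671815/5348749393; -4363988450/5348749393 1613671815/5348749393 3134699990/5348749393]
step 2: x̄ = F·x = [7672464874/5348749393, -7814411312/5348749393, 10862597714/5348749393]
step 2: P̄ = F·P·Fᵀ + Q = [29212768603/5348749393 -36621530893/5348749393 39510926911/5348749393; -36621530893/5348749393 106601000111/5348749393 -88154454510/5348749393; 39510926911/5348749393 -88154454510/5348749393 100858806420/5348749393]
step 2: y = z − H·x̄ = [71935328819/5348749393, 48208202007/5348749393]
step 2: S = H·P̄·Hᵀ + R = [2815448664771/5348749393 675293915004/5348749393; 675293915004/5348749393 611328371529/5348749393]
step 2: K = P̄·Hᵀ·S⁻¹ = [-1455406017678/26281154356739 -2532548913605/26281154356739; 17298610602719/78843463070217 -12076504996096/78843463070217; -13157490521353/78843463070217 -5668519731571/78843463070217]
step 2: x' = x̄ + K·y = [-4700819681167/26281154356739, 8614985737645/78843463070217, -67924799421662/78843463070217]
step 2: P' = (I − K·H)·P̄ = [37806261822002/26281154356739 -14185137787709/26281154356739 -21088575120688/26281154356739; -14185137787709/26281154356739 31187512583996/78843463070217 23444405775227/78843463070217; -21088575120688/26281154356739 23444405775227/78843463070217 45489839318408/78843463070217]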